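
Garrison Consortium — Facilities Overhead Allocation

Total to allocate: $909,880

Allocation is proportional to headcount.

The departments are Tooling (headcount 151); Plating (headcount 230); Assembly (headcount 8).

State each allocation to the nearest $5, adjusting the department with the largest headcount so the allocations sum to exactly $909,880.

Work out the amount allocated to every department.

Tooling: $353,190 · Plating: $537,980 · Assembly: $18,710

Combined headcount = 389.
Proportional shares: Tooling 151/389 × $909,880 = 353,192.49; Plating 230/389 × $909,880 = 537,975.32; Assembly 8/389 × $909,880 = 18,712.19.
After rounding ($5): Tooling $353,190; Plating $537,975; Assembly $18,710. Sum = $909,875.
Difference $909,880 − $909,875 = +$5 applied to largest headcount (Plating): Plating becomes $537,980.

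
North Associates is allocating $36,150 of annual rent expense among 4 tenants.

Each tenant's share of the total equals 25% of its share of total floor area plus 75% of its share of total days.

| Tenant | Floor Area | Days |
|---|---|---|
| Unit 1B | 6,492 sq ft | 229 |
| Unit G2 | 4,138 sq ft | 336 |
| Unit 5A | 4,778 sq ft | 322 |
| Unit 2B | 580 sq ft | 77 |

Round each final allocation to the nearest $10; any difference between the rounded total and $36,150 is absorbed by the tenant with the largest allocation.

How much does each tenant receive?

Floor area total 15,988; days total 964.
Composite weights (25% floor area + 75% days): Unit 1B 0.2797; Unit G2 0.3261; Unit 5A 0.3252; Unit 2B 0.0690.
Proportional shares: Unit 1B 10,110.34; Unit G2 11,789.08; Unit 5A 11,757.10; Unit 2B 2,493.48.
At nearest $10: Unit 1B $10,110; Unit G2 $11,790; Unit 5A $11,760; Unit 2B $2,490. Sum = $36,150.
No rounding difference to absorb.

Unit 1B: $10,110 · Unit G2: $11,790 · Unit 5A: $11,760 · Unit 2B: $2,490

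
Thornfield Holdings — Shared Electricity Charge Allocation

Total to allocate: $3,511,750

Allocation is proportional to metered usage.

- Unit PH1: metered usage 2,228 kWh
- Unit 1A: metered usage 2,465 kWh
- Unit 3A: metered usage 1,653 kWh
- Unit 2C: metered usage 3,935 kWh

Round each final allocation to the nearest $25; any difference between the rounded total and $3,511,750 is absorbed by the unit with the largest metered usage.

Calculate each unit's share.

Unit PH1: $761,025; Unit 1A: $841,975; Unit 3A: $564,625; Unit 2C: $1,344,125

Combined metered usage = 10,281.
Unrounded shares: Unit PH1 2,228/10,281 × $3,511,750 = 761,032.88; Unit 1A 2,465/10,281 × $3,511,750 = 841,986.55; Unit 3A 1,653/10,281 × $3,511,750 = 564,626.28; Unit 2C 3,935/10,281 × $3,511,750 = 1,344,104.29.
Rounded to nearest $25: Unit PH1 $761,025; Unit 1A $841,975; Unit 3A $564,625; Unit 2C $1,344,100. Sum = $3,511,725.
Difference $3,511,750 − $3,511,725 = +$25 applied to largest metered usage (Unit 2C): Unit 2C becomes $1,344,125.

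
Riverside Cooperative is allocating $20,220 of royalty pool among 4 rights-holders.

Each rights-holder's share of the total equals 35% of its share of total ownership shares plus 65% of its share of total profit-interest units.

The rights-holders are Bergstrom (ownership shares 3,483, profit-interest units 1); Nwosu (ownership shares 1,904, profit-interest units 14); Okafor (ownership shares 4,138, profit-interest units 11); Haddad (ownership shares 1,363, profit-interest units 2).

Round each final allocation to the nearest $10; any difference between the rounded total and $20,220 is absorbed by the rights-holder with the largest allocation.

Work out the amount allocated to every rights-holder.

Ownership shares total 10,888; profit-interest units total 28.
Composite weights (35% ownership shares + 65% profit-interest units): Bergstrom 0.1352; Nwosu 0.3862; Okafor 0.3884; Haddad 0.0902.
Raw shares: Bergstrom 2,733.28; Nwosu 7,809.07; Okafor 7,852.95; Haddad 1,824.71.
After rounding ($10): Bergstrom $2,730; Nwosu $7,810; Okafor $7,850; Haddad $1,820. Sum = $20,210.
Difference $20,220 − $20,210 = +$10 applied to largest allocation (Okafor): Okafor becomes $7,860.

Bergstrom: $2,730 · Nwosu: $7,810 · Okafor: $7,860 · Haddad: $1,820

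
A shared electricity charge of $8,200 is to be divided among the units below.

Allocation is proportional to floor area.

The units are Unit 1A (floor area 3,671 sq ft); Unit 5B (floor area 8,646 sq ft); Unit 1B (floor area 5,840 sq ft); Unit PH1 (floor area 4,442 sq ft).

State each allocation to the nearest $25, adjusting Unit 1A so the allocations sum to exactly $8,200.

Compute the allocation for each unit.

Total floor area = 22,599.
Pro-rata amounts: Unit 1A 3,671/22,599 × $8,200 = 1,332.01; Unit 5B 8,646/22,599 × $8,200 = 3,137.18; Unit 1B 5,840/22,599 × $8,200 = 2,119.03; Unit PH1 4,442/22,599 × $8,200 = 1,611.77.
After rounding ($25): Unit 1A $1,325; Unit 5B $3,125; Unit 1B $2,125; Unit PH1 $1,600. Sum = $8,175.
Difference $8,200 − $8,175 = +$25 applied to Unit 1A: Unit 1A becomes $1,350.

Unit 1A: $1,350 | Unit 5B: $3,125 | Unit 1B: $2,125 | Unit PH1: $1,600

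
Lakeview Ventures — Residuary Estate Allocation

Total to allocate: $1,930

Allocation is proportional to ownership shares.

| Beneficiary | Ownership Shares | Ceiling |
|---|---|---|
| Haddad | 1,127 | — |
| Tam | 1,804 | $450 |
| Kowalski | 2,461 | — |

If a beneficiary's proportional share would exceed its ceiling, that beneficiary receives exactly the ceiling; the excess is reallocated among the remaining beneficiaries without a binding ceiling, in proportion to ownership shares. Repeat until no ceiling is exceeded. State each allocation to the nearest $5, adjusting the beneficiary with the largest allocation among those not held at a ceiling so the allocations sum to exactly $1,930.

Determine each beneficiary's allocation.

Combined ownership shares = 5,392.
Proportional shares (ignoring caps): Haddad 403.40; Tam 645.72; Kowalski 880.88.
Capped: Tam ($450); residual $1,480 reallocated over remaining ownership shares 3,588.
Shares after redistribution: Haddad 464.87 → $465; Kowalski 1,015.13 → $1,015.

Haddad: $465; Tam: $450; Kowalski: $1,015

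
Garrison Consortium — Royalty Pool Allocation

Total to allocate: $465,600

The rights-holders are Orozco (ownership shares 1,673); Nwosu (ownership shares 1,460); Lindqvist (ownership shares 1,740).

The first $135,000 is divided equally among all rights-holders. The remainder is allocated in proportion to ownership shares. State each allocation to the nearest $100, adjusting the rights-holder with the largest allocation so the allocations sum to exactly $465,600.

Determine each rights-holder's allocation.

Orozco: $158,500 | Nwosu: $144,100 | Lindqvist: $163,000

$135,000 shared equally gives $45,000 per rights-holder.
Remainder $330,600 by ownership shares (total 4,873): Orozco 113,501.70 → $113,500; Nwosu 99,051.10 → $99,100; Lindqvist 118,047.20 → $118,000.
Totals: Orozco $45,000 + $113,500 = $158,500; Nwosu $45,000 + $99,100 = $144,100; Lindqvist $45,000 + $118,000 = $163,000.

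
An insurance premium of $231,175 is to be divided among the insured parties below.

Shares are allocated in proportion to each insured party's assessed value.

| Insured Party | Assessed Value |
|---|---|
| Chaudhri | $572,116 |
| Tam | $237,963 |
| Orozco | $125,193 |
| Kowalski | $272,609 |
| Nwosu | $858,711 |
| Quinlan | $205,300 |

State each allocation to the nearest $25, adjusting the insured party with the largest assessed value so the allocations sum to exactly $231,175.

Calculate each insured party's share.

Chaudhri: $58,225 | Tam: $24,225 | Orozco: $12,750 | Kowalski: $27,750 | Nwosu: $87,325 | Quinlan: $20,900

Assessed value total: 572,116 + 237,963 + 125,193 + 272,609 + 858,711 + 205,300 = 2,271,892.
Proportional shares: Chaudhri 58,215.32; Tam 24,213.78; Orozco 12,738.94; Kowalski 27,739.16; Nwosu 87,377.62; Quinlan 20,890.18.
After rounding ($25): Chaudhri $58,225; Tam $24,225; Orozco $12,750; Kowalski $27,750; Nwosu $87,375; Quinlan $20,900. Sum = $231,225.
Difference $231,175 − $231,225 = −$50 applied to largest assessed value (Nwosu): Nwosu becomes $87,325.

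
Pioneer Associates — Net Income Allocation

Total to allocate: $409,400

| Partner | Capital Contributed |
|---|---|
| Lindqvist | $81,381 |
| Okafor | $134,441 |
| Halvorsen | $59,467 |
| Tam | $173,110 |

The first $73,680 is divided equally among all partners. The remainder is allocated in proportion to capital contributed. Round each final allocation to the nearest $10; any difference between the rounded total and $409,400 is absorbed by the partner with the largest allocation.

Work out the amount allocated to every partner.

Lindqvist: $79,350 · Okafor: $119,080 · Halvorsen: $62,940 · Tam: $148,030

Equal tier: $73,680 ÷ 4 = $18,420 apiece.
Remainder $335,720 by capital contributed (total 448,399): Lindqvist 60,930.62 → $60,930; Okafor 100,657.08 → $100,660; Halvorsen 44,523.43 → $44,520; Tam 129,608.87 → $129,610.
Totals: Lindqvist $18,420 + $60,930 = $79,350; Okafor $18,420 + $100,660 = $119,080; Halvorsen $18,420 + $44,520 = $62,940; Tam $18,420 + $129,610 = $148,030.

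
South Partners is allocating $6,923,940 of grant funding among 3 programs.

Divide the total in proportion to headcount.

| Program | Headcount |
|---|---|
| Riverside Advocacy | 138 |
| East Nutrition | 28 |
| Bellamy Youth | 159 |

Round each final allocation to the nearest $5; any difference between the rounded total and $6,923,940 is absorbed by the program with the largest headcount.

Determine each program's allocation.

Riverside Advocacy: $2,940,010 | East Nutrition: $596,525 | Bellamy Youth: $3,387,405

Headcount total: 138 + 28 + 159 = 325.
Raw shares: Riverside Advocacy 2,940,011.45; East Nutrition 596,524.06; Bellamy Youth 3,387,404.49.
At nearest $5: Riverside Advocacy $2,940,010; East Nutrition $596,525; Bellamy Youth $3,387,405. Sum = $6,923,940.
Sum already equals the total — no adjustment.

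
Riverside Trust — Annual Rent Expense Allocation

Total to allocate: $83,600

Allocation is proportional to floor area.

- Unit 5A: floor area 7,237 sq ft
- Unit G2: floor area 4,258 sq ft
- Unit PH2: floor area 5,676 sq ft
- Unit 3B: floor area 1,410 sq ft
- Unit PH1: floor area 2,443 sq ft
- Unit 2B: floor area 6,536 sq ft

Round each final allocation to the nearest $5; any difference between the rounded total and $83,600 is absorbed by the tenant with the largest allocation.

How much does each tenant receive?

Unit 5A: $21,960; Unit G2: $12,915; Unit PH2: $17,215; Unit 3B: $4,275; Unit PH1: $7,410; Unit 2B: $19,825

Sum of floor area: 27,560.
Pro-rata amounts: Unit 5A 7,237/27,560 × $83,600 = 21,952.58; Unit G2 4,258/27,560 × $83,600 = 12,916.14; Unit PH2 5,676/27,560 × $83,600 = 17,217.47; Unit 3B 1,410/27,560 × $83,600 = 4,277.07; Unit PH1 2,443/27,560 × $83,600 = 7,410.55; Unit 2B 6,536/27,560 × $83,600 = 19,826.18.
Rounded to nearest $5: Unit 5A $21,955; Unit G2 $12,915; Unit PH2 $17,215; Unit 3B $4,275; Unit PH1 $7,410; Unit 2B $19,825. Sum = $83,595.
Difference $83,600 − $83,595 = +$5 applied to largest allocation (Unit 5A): Unit 5A becomes $21,960.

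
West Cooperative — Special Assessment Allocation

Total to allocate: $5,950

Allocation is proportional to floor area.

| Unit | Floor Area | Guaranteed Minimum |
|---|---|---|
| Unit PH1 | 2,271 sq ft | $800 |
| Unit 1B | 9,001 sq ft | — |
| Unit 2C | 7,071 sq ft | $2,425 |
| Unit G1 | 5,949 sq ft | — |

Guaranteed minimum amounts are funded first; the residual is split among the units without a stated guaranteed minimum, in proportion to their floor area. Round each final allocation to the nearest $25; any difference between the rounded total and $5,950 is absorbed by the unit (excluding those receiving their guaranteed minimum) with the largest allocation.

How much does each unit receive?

Fund the minimums — Unit PH1 $800; Unit 2C $2,425. Balance $2,725.
Balance split over remaining floor area 14,950: Unit 1B 1,640.65 → $1,650; Unit G1 1,084.35 → $1,075.

Unit PH1: $800 · Unit 1B: $1,650 · Unit 2C: $2,425 · Unit G1: $1,075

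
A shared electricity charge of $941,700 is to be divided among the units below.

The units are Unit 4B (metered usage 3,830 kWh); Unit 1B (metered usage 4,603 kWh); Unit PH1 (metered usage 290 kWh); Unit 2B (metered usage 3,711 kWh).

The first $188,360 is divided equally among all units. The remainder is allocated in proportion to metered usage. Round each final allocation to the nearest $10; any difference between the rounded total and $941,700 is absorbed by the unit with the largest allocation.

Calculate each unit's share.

First tranche $188,360 split equally: $47,090 each.
Remainder $753,340 by metered usage (total 12,434): Unit 4B 232,048.59 → $232,050; Unit 1B 278,882.42 → $278,880; Unit PH1 17,570.26 → $17,570; Unit 2B 224,838.73 → $224,840.
Totals: Unit 4B $47,090 + $232,050 = $279,140; Unit 1B $47,090 + $278,880 = $325,970; Unit PH1 $47,090 + $17,570 = $64,660; Unit 2B $47,090 + $224,840 = $271,930.

Unit 4B: $279,140 | Unit 1B: $325,970 | Unit PH1: $64,660 | Unit 2B: $271,930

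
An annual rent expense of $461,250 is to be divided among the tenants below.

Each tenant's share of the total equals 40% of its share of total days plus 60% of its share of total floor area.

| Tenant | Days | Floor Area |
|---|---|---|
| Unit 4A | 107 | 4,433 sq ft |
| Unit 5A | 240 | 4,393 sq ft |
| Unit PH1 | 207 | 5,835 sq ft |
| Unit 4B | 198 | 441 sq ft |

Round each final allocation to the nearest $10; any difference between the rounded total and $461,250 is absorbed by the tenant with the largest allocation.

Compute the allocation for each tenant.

Unit 4A: $107,490 · Unit 5A: $139,390 · Unit PH1: $157,710 · Unit 4B: $56,660

Days total 752; floor area total 15,102.
Composite weights (40% days + 60% floor area): Unit 4A 0.2330; Unit 5A 0.3022; Unit PH1 0.3419; Unit 4B 0.1228.
Pro-rata amounts: Unit 4A 107,488.44; Unit 5A 139,386.41; Unit PH1 157,715.20; Unit 4B 56,659.95.
Rounded to nearest $10: Unit 4A $107,490; Unit 5A $139,390; Unit PH1 $157,720; Unit 4B $56,660. Sum = $461,260.
Difference $461,250 − $461,260 = −$10 applied to largest allocation (Unit PH1): Unit PH1 becomes $157,710.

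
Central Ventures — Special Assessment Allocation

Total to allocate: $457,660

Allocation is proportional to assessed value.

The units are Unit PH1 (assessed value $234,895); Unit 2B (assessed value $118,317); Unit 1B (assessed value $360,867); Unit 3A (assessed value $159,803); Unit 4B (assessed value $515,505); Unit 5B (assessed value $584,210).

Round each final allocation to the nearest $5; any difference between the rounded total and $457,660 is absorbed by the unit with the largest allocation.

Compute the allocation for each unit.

Combined assessed value = 1,973,597.
Pro-rata amounts: Unit PH1 234,895/1,973,597 × $457,660 = 54,470.11; Unit 2B 118,317/1,973,597 × $457,660 = 27,436.68; Unit 1B 360,867/1,973,597 × $457,660 = 83,681.92; Unit 3A 159,803/1,973,597 × $457,660 = 37,056.93; Unit 4B 515,505/1,973,597 × $457,660 = 119,541.13; Unit 5B 584,210/1,973,597 × $457,660 = 135,473.22.
Rounded to nearest $5: Unit PH1 $54,470; Unit 2B $27,435; Unit 1B $83,680; Unit 3A $37,055; Unit 4B $119,540; Unit 5B $135,475. Sum = $457,655.
Difference $457,660 − $457,655 = +$5 applied to largest allocation (Unit 5B): Unit 5B becomes $135,480.

Unit PH1: $54,470 | Unit 2B: $27,435 | Unit 1B: $83,680 | Unit 3A: $37,055 | Unit 4B: $119,540 | Unit 5B: $135,480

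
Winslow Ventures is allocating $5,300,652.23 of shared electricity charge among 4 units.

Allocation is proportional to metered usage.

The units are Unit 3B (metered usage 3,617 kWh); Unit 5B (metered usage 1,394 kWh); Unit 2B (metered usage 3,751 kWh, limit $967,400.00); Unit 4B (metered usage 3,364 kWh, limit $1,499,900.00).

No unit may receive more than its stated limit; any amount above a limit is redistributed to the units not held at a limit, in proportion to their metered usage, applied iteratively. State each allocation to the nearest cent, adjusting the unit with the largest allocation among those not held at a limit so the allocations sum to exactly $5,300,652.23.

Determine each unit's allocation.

Combined metered usage = 12,126.
Proportional shares (ignoring caps): Unit 3B 1,581,103.3412; Unit 5B 609,360.8122; Unit 2B 1,639,678.9143; Unit 4B 1,470,509.1623.
Held at cap: Unit 2B ($967,400.00); balance $4,333,252.23 reallocated over remaining metered usage 8,375.
Held at cap: Unit 4B ($1,499,900.00); balance $2,833,352.23 reallocated over remaining metered usage 5,011.
Redistributed shares: Unit 3B 2,045,147.6783 → $2,045,147.68; Unit 5B 788,204.5517 → $788,204.55.

Unit 3B: $2,045,147.68 | Unit 5B: $788,204.55 | Unit 2B: $967,400.00 | Unit 4B: $1,499,900.00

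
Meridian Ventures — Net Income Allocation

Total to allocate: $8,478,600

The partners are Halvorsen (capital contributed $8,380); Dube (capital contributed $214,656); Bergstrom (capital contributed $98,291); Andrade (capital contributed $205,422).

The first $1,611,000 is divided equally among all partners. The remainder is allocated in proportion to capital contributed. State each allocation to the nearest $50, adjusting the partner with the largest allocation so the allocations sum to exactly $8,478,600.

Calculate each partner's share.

Equal tier: $1,611,000 ÷ 4 = $402,750 apiece.
Remainder $6,867,600 by capital contributed (total 526,749): Halvorsen 109,256.00 → $109,250; Dube 2,798,622.39 → $2,798,600; Bergstrom 1,281,489.42 → $1,281,500; Andrade 2,678,232.19 → $2,678,250.
Totals: Halvorsen $402,750 + $109,250 = $512,000; Dube $402,750 + $2,798,600 = $3,201,350; Bergstrom $402,750 + $1,281,500 = $1,684,250; Andrade $402,750 + $2,678,250 = $3,081,000.

Halvorsen: $512,000 · Dube: $3,201,350 · Bergstrom: $1,684,250 · Andrade: $3,081,000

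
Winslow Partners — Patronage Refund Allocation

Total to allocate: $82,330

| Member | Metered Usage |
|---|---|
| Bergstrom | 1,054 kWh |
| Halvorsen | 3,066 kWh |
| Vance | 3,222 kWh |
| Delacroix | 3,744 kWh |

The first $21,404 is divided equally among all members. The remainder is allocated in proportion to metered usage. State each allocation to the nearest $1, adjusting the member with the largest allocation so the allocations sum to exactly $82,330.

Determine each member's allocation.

Bergstrom: $11,144; Halvorsen: $22,201; Vance: $23,058; Delacroix: $25,927

$21,404 shared equally gives $5,351 per member.
Remainder $60,926 by metered usage (total 11,086): Bergstrom 5,792.53 → $5,793; Halvorsen 16,850.00 → $16,850; Vance 17,707.34 → $17,707; Delacroix 20,576.13 → $20,576.
Totals: Bergstrom $5,351 + $5,793 = $11,144; Halvorsen $5,351 + $16,850 = $22,201; Vance $5,351 + $17,707 = $23,058; Delacroix $5,351 + $20,576 = $25,927.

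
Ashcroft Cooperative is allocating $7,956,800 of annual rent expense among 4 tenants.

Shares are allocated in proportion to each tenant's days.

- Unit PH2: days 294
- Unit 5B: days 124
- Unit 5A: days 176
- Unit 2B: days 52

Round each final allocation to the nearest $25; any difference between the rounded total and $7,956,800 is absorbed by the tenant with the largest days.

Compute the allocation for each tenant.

Unit PH2: $3,621,225; Unit 5B: $1,527,300; Unit 5A: $2,167,800; Unit 2B: $640,475

Sum of days: 646.
Raw shares: Unit PH2 294/646 × $7,956,800 = 3,621,206.19; Unit 5B 124/646 × $7,956,800 = 1,527,311.46; Unit 5A 176/646 × $7,956,800 = 2,167,796.90; Unit 2B 52/646 × $7,956,800 = 640,485.45.
After rounding ($25): Unit PH2 $3,621,200; Unit 5B $1,527,300; Unit 5A $2,167,800; Unit 2B $640,475. Sum = $7,956,775.
Difference $7,956,800 − $7,956,775 = +$25 applied to largest days (Unit PH2): Unit PH2 becomes $3,621,225.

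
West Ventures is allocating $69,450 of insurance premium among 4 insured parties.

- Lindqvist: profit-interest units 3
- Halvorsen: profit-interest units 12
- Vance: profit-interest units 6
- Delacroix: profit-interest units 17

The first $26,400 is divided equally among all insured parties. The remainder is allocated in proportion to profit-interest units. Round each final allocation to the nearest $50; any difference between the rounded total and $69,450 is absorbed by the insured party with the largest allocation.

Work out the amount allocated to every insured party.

Lindqvist: $10,000 | Halvorsen: $20,200 | Vance: $13,400 | Delacroix: $25,850

$26,400 shared equally gives $6,600 per insured party.
Remainder $43,050 by profit-interest units (total 38): Lindqvist 3,398.68 → $3,400; Halvorsen 13,594.74 → $13,600; Vance 6,797.37 → $6,800; Delacroix 19,259.21 → $19,250.
Totals: Lindqvist $6,600 + $3,400 = $10,000; Halvorsen $6,600 + $13,600 = $20,200; Vance $6,600 + $6,800 = $13,400; Delacroix $6,600 + $19,250 = $25,850.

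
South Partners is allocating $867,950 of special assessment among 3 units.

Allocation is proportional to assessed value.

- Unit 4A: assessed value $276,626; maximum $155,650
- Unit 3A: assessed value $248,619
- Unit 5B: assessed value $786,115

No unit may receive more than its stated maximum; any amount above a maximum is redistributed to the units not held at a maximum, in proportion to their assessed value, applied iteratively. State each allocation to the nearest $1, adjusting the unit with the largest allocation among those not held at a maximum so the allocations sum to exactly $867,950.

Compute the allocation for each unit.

Unit 4A: $155,650 | Unit 3A: $171,147 | Unit 5B: $541,153

Sum of assessed value: 1,311,360.
Unconstrained shares: Unit 4A 183,090.48; Unit 3A 164,553.49; Unit 5B 520,306.03.
Cap binds for Unit 4A ($155,650); remaining pool $712,300 reallocated over remaining assessed value 1,034,734.
Shares after redistribution: Unit 3A 171,146.70 → $171,147; Unit 5B 541,153.30 → $541,153.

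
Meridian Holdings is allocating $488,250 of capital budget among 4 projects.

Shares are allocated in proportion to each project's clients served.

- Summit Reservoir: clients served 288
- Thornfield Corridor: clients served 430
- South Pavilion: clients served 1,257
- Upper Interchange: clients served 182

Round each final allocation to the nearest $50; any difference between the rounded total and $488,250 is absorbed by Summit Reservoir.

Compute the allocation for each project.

Summit Reservoir: $65,150 | Thornfield Corridor: $97,350 | South Pavilion: $284,550 | Upper Interchange: $41,200

Clients served total: 2,157.
Unrounded shares: Summit Reservoir 288/2,157 × $488,250 = 65,190.54; Thornfield Corridor 430/2,157 × $488,250 = 97,333.10; South Pavilion 1,257/2,157 × $488,250 = 284,529.55; Upper Interchange 182/2,157 × $488,250 = 41,196.80.
After rounding ($50): Summit Reservoir $65,200; Thornfield Corridor $97,350; South Pavilion $284,550; Upper Interchange $41,200. Sum = $488,300.
Difference $488,250 − $488,300 = −$50 applied to Summit Reservoir: Summit Reservoir becomes $65,150.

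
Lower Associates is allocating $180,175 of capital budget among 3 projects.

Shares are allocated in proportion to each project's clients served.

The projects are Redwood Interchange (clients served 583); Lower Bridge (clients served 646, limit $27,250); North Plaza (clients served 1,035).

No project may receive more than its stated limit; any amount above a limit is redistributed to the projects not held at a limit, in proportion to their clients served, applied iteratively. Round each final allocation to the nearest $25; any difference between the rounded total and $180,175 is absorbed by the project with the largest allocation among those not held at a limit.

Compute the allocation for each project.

Redwood Interchange: $55,100 · Lower Bridge: $27,250 · North Plaza: $97,825

Combined clients served = 2,264.
Proportional shares (ignoring caps): Redwood Interchange 46,396.65; Lower Bridge 51,410.36; North Plaza 82,367.99.
Capped: Lower Bridge ($27,250); balance $152,925 reallocated over remaining clients served 1,618.
Redistributed shares: Redwood Interchange 55,102.15 → $55,100; North Plaza 97,822.85 → $97,825.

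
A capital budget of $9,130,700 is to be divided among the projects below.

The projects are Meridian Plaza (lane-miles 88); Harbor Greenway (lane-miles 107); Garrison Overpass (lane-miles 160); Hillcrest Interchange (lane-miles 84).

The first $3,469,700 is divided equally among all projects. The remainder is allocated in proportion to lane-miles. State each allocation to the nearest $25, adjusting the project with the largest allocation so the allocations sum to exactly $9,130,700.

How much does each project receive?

Equal tier: $3,469,700 ÷ 4 = $867,425 apiece.
Remainder $5,661,000 by lane-miles (total 439): Meridian Plaza 1,134,779.04 → $1,134,775; Harbor Greenway 1,379,788.15 → $1,379,800; Garrison Overpass 2,063,234.62 → $2,063,225; Hillcrest Interchange 1,083,198.18 → $1,083,200.
Totals: Meridian Plaza $867,425 + $1,134,775 = $2,002,200; Harbor Greenway $867,425 + $1,379,800 = $2,247,225; Garrison Overpass $867,425 + $2,063,225 = $2,930,650; Hillcrest Interchange $867,425 + $1,083,200 = $1,950,625.

Meridian Plaza: $2,002,200 | Harbor Greenway: $2,247,225 | Garrison Overpass: $2,930,650 | Hillcrest Interchange: $1,950,625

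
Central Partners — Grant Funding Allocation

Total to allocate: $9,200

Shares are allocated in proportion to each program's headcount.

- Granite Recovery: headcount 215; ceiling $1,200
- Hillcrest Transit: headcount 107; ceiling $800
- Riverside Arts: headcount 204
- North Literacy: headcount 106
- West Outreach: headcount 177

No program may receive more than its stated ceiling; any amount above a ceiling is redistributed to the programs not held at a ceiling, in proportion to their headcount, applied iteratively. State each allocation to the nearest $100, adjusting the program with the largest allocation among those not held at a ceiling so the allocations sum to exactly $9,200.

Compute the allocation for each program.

Headcount total: 809.
Proportional shares (ignoring caps): Granite Recovery 2,444.99; Hillcrest Transit 1,216.81; Riverside Arts 2,319.90; North Literacy 1,205.44; West Outreach 2,012.86.
Capped: Granite Recovery ($1,200), Hillcrest Transit ($800); remaining pool $7,200 reallocated over remaining headcount 487.
Shares after redistribution: Riverside Arts 3,016.02 → $3,000; North Literacy 1,567.15 → $1,600; West Outreach 2,616.84 → $2,600.

Granite Recovery: $1,200 · Hillcrest Transit: $800 · Riverside Arts: $3,000 · North Literacy: $1,600 · West Outreach: $2,600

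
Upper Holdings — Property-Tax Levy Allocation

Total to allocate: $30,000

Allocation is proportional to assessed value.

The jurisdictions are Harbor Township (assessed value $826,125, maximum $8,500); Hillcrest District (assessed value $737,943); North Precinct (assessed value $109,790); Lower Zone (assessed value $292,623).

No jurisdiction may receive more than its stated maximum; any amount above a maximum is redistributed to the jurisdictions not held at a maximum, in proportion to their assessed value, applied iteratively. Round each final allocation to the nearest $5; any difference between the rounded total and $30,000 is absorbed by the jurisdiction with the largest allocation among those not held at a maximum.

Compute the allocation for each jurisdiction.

Assessed value total: 1,966,481.
Pro-rata shares before constraints: Harbor Township 12,603.10; Hillcrest District 11,257.82; North Precinct 1,674.92; Lower Zone 4,464.16.
Cap binds for Harbor Township ($8,500); remaining pool $21,500 reallocated over remaining assessed value 1,140,356.
Remaining shares: Hillcrest District 13,913.00 → $13,915; North Precinct 2,069.95 → $2,070; Lower Zone 5,517.04 → $5,515.

Harbor Township: $8,500 | Hillcrest District: $13,915 | North Precinct: $2,070 | Lower Zone: $5,515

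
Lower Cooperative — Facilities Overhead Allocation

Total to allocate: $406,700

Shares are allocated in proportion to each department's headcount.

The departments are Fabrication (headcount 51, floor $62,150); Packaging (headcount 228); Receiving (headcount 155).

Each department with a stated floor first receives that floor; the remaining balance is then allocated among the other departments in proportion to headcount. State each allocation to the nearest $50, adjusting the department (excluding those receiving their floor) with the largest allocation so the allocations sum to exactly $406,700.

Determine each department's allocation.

Fabrication: $62,150; Packaging: $205,100; Receiving: $139,450

Fund the minimums — Fabrication $62,150. Residual $344,550.
Residual split over remaining headcount 383: Packaging 205,110.70 → $205,100; Receiving 139,439.30 → $139,450.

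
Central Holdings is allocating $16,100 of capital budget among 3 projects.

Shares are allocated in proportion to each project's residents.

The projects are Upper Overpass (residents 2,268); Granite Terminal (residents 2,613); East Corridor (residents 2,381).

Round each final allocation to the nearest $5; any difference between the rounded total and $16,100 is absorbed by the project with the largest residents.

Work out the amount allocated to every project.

Upper Overpass: $5,030 | Granite Terminal: $5,790 | East Corridor: $5,280

Combined residents = 7,262.
Raw shares: Upper Overpass 2,268/7,262 × $16,100 = 5,028.20; Granite Terminal 2,613/7,262 × $16,100 = 5,793.07; East Corridor 2,381/7,262 × $16,100 = 5,278.72.
Rounded to nearest $5: Upper Overpass $5,030; Granite Terminal $5,795; East Corridor $5,280. Sum = $16,105.
Difference $16,100 − $16,105 = −$5 applied to largest residents (Granite Terminal): Granite Terminal becomes $5,790.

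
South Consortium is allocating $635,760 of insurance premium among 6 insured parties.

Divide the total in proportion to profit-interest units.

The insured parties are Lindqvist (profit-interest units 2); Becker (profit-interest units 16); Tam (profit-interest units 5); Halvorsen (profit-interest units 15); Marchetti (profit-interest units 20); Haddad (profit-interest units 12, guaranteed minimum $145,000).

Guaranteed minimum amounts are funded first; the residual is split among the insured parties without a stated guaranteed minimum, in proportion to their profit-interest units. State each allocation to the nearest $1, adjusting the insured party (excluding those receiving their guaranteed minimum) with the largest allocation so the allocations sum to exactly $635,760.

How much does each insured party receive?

Lindqvist: $16,923; Becker: $135,382; Tam: $42,307; Halvorsen: $126,921; Marchetti: $169,227; Haddad: $145,000

Guaranteed amounts: Haddad $145,000. Residual $490,760.
Residual split over remaining profit-interest units 58: Lindqvist 16,922.76 → $16,923; Becker 135,382.07 → $135,382; Tam 42,306.90 → $42,307; Halvorsen 126,920.69 → $126,921; Marchetti 169,227.59 → $169,228.
Rounding difference −$1 applied to Marchetti → $169,227.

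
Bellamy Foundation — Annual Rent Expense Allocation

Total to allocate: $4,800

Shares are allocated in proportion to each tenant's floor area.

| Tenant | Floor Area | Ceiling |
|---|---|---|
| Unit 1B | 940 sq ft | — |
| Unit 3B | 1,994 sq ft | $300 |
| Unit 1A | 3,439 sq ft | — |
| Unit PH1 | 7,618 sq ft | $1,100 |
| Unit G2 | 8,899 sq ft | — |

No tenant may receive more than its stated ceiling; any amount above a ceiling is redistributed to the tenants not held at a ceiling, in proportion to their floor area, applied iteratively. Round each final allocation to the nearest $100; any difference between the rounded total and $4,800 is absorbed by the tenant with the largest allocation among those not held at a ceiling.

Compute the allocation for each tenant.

Combined floor area = 22,890.
Pro-rata shares before constraints: Unit 1B 197.12; Unit 3B 418.14; Unit 1A 721.15; Unit PH1 1,597.48; Unit G2 1,866.11.
Cap binds for Unit 3B ($300), Unit PH1 ($1,100); remaining pool $3,400 reallocated over remaining floor area 13,278.
Remaining shares: Unit 1B 240.70 → $200; Unit 1A 880.60 → $900; Unit G2 2,278.70 → $2,300.

Unit 1B: $200 | Unit 3B: $300 | Unit 1A: $900 | Unit PH1: $1,100 | Unit G2: $2,300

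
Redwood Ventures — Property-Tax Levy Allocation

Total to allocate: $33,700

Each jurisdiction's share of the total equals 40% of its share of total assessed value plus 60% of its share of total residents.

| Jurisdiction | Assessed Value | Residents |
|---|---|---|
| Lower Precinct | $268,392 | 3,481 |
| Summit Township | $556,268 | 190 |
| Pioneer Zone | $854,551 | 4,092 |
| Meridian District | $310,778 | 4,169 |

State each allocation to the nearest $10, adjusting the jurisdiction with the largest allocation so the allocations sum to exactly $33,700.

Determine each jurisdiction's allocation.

Totals — assessed value 1,989,989, residents 11,932.
Composite weights (40% assessed value + 60% residents): Lower Precinct 0.2290; Summit Township 0.1214; Pioneer Zone 0.3775; Meridian District 0.2721.
Unrounded shares: Lower Precinct 7,716.97; Summit Township 4,090.08; Pioneer Zone 12,722.96; Meridian District 9,169.98.
Rounded to nearest $10: Lower Precinct $7,720; Summit Township $4,090; Pioneer Zone $12,720; Meridian District $9,170. Sum = $33,700.
Sum already equals the total — no adjustment.

Lower Precinct: $7,720 · Summit Township: $4,090 · Pioneer Zone: $12,720 · Meridian District: $9,170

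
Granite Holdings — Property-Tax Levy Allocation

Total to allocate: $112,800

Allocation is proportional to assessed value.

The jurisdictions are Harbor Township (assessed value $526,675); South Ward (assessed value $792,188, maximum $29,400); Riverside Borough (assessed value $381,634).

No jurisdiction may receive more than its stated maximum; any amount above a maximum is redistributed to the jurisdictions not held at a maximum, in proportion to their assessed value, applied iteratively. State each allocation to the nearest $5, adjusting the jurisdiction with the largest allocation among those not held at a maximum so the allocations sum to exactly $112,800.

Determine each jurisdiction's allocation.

Combined assessed value = 1,700,497.
Unconstrained shares: Harbor Township 34,936.22; South Ward 52,548.64; Riverside Borough 25,315.14.
Cap binds for South Ward ($29,400); balance $83,400 reallocated over remaining assessed value 908,309.
Shares after redistribution: Harbor Township 48,358.76 → $48,360; Riverside Borough 35,041.24 → $35,040.

Harbor Township: $48,360 · South Ward: $29,400 · Riverside Borough: $35,040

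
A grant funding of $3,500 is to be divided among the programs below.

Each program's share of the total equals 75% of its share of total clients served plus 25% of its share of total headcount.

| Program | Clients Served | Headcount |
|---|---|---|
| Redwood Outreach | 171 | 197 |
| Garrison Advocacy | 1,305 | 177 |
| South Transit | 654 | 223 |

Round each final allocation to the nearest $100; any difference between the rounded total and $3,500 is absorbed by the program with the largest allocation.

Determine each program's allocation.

Totals — clients served 2,130, headcount 597.
Blended shares (75% clients served + 25% headcount): Redwood Outreach 0.1427; Garrison Advocacy 0.5336; South Transit 0.3237.
Unrounded shares: Redwood Outreach 499.47; Garrison Advocacy 1,867.70; South Transit 1,132.83.
At nearest $100: Redwood Outreach $500; Garrison Advocacy $1,900; South Transit $1,100. Sum = $3,500.
No rounding difference to absorb.

Redwood Outreach: $500 · Garrison Advocacy: $1,900 · South Transit: $1,100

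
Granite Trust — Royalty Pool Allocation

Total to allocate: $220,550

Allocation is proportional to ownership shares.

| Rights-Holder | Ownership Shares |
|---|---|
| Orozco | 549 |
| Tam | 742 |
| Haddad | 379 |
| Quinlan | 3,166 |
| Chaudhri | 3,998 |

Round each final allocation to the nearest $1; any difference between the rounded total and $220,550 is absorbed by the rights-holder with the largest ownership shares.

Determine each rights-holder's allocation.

Orozco: $13,706; Tam: $18,525; Haddad: $9,462; Quinlan: $79,042; Chaudhri: $99,815

Sum of ownership shares: 8,834.
Unrounded shares: Orozco 549/8,834 × $220,550 = 13,706.36; Tam 742/8,834 × $220,550 = 18,524.80; Haddad 379/8,834 × $220,550 = 9,462.13; Quinlan 3,166/8,834 × $220,550 = 79,042.48; Chaudhri 3,998/8,834 × $220,550 = 99,814.23.
At nearest $1: Orozco $13,706; Tam $18,525; Haddad $9,462; Quinlan $79,042; Chaudhri $99,814. Sum = $220,549.
Difference $220,550 − $220,549 = +$1 applied to largest ownership shares (Chaudhri): Chaudhri becomes $99,815.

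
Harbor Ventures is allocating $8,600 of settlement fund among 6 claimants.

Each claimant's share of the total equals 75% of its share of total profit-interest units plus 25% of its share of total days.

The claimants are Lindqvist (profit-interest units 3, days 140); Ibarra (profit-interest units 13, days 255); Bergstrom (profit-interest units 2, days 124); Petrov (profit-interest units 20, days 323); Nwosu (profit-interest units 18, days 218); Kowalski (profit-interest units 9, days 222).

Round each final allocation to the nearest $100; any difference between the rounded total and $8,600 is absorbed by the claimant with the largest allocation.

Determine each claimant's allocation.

Totals — profit-interest units 65, days 1,282.
Blended shares (75% profit-interest units + 25% days): Lindqvist 0.0619; Ibarra 0.1997; Bergstrom 0.0473; Petrov 0.2938; Nwosu 0.2502; Kowalski 0.1471.
Raw shares: Lindqvist 532.48; Ibarra 1,717.65; Bergstrom 406.42; Petrov 2,526.31; Nwosu 2,151.75; Kowalski 1,265.39.
At nearest $100: Lindqvist $500; Ibarra $1,700; Bergstrom $400; Petrov $2,500; Nwosu $2,200; Kowalski $1,300. Sum = $8,600.
Sum already equals the total — no adjustment.

Lindqvist: $500 | Ibarra: $1,700 | Bergstrom: $400 | Petrov: $2,500 | Nwosu: $2,200 | Kowalski: $1,300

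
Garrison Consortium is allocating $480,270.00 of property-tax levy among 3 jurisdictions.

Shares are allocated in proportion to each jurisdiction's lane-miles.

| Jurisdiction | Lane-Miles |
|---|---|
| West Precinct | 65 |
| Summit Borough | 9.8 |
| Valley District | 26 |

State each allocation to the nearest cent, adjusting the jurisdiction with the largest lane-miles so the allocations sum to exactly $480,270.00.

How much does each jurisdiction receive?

West Precinct: $309,697.91 · Summit Borough: $46,692.92 · Valley District: $123,879.17

Total lane-miles = 65 + 9.8 + 26 = 100.8.
Raw shares: West Precinct 309,697.9167; Summit Borough 46,692.9167; Valley District 123,879.1667.
At nearest cent: West Precinct $309,697.92; Summit Borough $46,692.92; Valley District $123,879.17. Sum = $480,270.01.
Difference $480,270.00 − $480,270.01 = −$0.01 applied to largest lane-miles (West Precinct): West Precinct becomes $309,697.91.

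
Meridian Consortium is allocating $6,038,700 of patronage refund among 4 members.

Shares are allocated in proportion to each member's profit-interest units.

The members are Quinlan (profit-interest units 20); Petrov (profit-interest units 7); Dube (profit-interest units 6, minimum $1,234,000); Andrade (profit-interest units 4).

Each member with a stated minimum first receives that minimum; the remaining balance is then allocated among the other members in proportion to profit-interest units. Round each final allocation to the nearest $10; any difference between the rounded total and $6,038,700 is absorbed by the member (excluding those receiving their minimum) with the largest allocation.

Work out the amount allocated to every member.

Guaranteed amounts: Dube $1,234,000. Remaining pool $4,804,700.
Remaining pool split over remaining profit-interest units 31: Quinlan 3,099,806.45 → $3,099,810; Petrov 1,084,932.26 → $1,084,930; Andrade 619,961.29 → $619,960.

Quinlan: $3,099,810 · Petrov: $1,084,930 · Dube: $1,234,000 · Andrade: $619,960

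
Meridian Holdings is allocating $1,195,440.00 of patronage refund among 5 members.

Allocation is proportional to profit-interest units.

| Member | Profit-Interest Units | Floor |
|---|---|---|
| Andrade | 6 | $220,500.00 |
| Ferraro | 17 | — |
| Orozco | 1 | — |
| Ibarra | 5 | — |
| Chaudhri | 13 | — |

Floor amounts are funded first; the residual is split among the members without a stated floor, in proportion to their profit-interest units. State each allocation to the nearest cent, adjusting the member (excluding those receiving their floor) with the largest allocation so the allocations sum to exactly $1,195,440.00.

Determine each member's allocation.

Andrade: $220,500.00 | Ferraro: $460,388.33 | Orozco: $27,081.67 | Ibarra: $135,408.33 | Chaudhri: $352,061.67

Fund the minimums — Andrade $220,500.00. Remaining pool $974,940.00.
Remaining pool split over remaining profit-interest units 36: Ferraro 460,388.3333 → $460,388.33; Orozco 27,081.6667 → $27,081.67; Ibarra 135,408.3333 → $135,408.33; Chaudhri 352,061.6667 → $352,061.67.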